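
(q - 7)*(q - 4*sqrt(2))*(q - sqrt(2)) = q^3 - 5*sqrt(2)*q^2 - 7*q^2 + 8*q + 35*sqrt(2)*q - 56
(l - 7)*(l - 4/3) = l^2 - 25*l/3 + 28/3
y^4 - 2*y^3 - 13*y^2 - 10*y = y*(y - 5)*(y + 1)*(y + 2)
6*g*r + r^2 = r*(6*g + r)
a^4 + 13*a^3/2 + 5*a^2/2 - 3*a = a*(a - 1/2)*(a + 1)*(a + 6)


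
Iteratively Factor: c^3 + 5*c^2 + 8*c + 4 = (c + 2)*(c^2 + 3*c + 2) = (c + 2)^2*(c + 1)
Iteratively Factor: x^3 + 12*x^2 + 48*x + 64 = (x + 4)*(x^2 + 8*x + 16) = (x + 4)^2*(x + 4)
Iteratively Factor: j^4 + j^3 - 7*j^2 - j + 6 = (j - 1)*(j^3 + 2*j^2 - 5*j - 6) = (j - 2)*(j - 1)*(j^2 + 4*j + 3) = (j - 2)*(j - 1)*(j + 3)*(j + 1)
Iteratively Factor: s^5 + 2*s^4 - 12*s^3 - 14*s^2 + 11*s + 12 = (s + 4)*(s^4 - 2*s^3 - 4*s^2 + 2*s + 3) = (s - 1)*(s + 4)*(s^3 - s^2 - 5*s - 3) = (s - 3)*(s - 1)*(s + 4)*(s^2 + 2*s + 1) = (s - 3)*(s - 1)*(s + 1)*(s + 4)*(s + 1)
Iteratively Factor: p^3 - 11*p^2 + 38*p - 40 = (p - 4)*(p^2 - 7*p + 10) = (p - 5)*(p - 4)*(p - 2)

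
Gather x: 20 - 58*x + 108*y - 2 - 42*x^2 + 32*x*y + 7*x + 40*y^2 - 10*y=-42*x^2 + x*(32*y - 51) + 40*y^2 + 98*y + 18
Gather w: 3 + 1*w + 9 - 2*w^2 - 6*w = -2*w^2 - 5*w + 12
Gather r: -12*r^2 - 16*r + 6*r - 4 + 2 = -12*r^2 - 10*r - 2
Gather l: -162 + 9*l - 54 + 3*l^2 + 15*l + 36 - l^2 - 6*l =2*l^2 + 18*l - 180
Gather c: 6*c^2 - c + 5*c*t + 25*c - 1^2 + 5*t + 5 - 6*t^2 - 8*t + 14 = 6*c^2 + c*(5*t + 24) - 6*t^2 - 3*t + 18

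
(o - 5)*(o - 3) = o^2 - 8*o + 15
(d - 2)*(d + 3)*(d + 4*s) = d^3 + 4*d^2*s + d^2 + 4*d*s - 6*d - 24*s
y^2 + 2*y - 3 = (y - 1)*(y + 3)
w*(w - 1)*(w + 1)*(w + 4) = w^4 + 4*w^3 - w^2 - 4*w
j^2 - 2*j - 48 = (j - 8)*(j + 6)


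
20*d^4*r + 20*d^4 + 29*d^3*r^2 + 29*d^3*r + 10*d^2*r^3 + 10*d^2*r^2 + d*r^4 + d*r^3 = (d + r)*(4*d + r)*(5*d + r)*(d*r + d)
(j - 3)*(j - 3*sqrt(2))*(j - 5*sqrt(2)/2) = j^3 - 11*sqrt(2)*j^2/2 - 3*j^2 + 15*j + 33*sqrt(2)*j/2 - 45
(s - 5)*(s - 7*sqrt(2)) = s^2 - 7*sqrt(2)*s - 5*s + 35*sqrt(2)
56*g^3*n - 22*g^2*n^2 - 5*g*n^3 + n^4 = n*(-7*g + n)*(-2*g + n)*(4*g + n)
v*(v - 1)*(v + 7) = v^3 + 6*v^2 - 7*v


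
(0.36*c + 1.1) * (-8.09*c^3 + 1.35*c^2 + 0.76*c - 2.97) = -2.9124*c^4 - 8.413*c^3 + 1.7586*c^2 - 0.2332*c - 3.267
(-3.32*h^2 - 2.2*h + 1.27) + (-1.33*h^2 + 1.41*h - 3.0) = -4.65*h^2 - 0.79*h - 1.73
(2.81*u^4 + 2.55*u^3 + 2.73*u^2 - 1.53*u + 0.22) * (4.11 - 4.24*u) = -11.9144*u^5 + 0.737100000000002*u^4 - 1.0947*u^3 + 17.7075*u^2 - 7.2211*u + 0.9042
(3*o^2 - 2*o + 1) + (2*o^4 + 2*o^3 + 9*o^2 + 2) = 2*o^4 + 2*o^3 + 12*o^2 - 2*o + 3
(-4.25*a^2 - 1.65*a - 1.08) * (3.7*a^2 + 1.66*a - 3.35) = -15.725*a^4 - 13.16*a^3 + 7.5025*a^2 + 3.7347*a + 3.618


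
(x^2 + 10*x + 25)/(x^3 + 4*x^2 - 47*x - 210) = (x + 5)/(x^2 - x - 42)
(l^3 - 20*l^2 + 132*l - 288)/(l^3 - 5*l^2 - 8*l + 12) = (l^2 - 14*l + 48)/(l^2 + l - 2)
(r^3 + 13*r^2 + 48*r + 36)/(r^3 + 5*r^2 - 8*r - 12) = (r + 6)/(r - 2)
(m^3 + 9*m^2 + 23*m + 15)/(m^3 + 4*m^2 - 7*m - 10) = (m + 3)/(m - 2)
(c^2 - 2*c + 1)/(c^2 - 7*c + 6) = (c - 1)/(c - 6)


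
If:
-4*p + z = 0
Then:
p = z/4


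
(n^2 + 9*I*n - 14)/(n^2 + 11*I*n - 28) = (n + 2*I)/(n + 4*I)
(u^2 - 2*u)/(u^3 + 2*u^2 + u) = (u - 2)/(u^2 + 2*u + 1)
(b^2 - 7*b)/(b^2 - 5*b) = (b - 7)/(b - 5)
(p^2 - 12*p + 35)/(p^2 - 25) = (p - 7)/(p + 5)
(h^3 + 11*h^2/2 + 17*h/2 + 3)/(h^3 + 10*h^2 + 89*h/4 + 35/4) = 2*(h^2 + 5*h + 6)/(2*h^2 + 19*h + 35)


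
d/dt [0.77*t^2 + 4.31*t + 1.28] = 1.54*t + 4.31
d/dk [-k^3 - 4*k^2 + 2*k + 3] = -3*k^2 - 8*k + 2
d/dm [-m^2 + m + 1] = 1 - 2*m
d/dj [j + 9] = 1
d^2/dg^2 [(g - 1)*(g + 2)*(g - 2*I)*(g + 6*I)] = 12*g^2 + g*(6 + 24*I) + 20 + 8*I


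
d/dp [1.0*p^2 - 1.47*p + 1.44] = 2.0*p - 1.47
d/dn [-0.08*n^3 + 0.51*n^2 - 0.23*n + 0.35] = -0.24*n^2 + 1.02*n - 0.23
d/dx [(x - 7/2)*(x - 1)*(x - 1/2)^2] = 4*x^3 - 33*x^2/2 + 33*x/2 - 37/8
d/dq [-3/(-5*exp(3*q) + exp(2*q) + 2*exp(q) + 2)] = (-45*exp(2*q) + 6*exp(q) + 6)*exp(q)/(-5*exp(3*q) + exp(2*q) + 2*exp(q) + 2)^2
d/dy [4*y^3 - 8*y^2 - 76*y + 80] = 12*y^2 - 16*y - 76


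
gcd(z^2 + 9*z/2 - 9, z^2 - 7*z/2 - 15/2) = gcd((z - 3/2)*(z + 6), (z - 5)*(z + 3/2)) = 1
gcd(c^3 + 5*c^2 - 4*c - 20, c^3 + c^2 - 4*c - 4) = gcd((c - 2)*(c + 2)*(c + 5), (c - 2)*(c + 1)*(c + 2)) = c^2 - 4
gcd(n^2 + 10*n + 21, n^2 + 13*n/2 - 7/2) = n + 7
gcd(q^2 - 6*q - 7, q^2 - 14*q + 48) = 1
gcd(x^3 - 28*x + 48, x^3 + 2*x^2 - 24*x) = x^2 + 2*x - 24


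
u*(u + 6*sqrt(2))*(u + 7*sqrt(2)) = u^3 + 13*sqrt(2)*u^2 + 84*u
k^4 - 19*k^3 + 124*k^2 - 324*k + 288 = (k - 8)*(k - 6)*(k - 3)*(k - 2)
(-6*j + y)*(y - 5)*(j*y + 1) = -6*j^2*y^2 + 30*j^2*y + j*y^3 - 5*j*y^2 - 6*j*y + 30*j + y^2 - 5*y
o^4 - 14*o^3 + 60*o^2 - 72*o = o*(o - 6)^2*(o - 2)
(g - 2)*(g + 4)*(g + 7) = g^3 + 9*g^2 + 6*g - 56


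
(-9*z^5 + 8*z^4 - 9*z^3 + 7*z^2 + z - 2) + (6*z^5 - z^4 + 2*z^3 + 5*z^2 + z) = -3*z^5 + 7*z^4 - 7*z^3 + 12*z^2 + 2*z - 2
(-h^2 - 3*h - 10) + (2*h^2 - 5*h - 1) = h^2 - 8*h - 11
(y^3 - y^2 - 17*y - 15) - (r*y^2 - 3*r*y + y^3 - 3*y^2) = -r*y^2 + 3*r*y + 2*y^2 - 17*y - 15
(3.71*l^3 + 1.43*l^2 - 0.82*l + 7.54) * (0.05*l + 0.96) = 0.1855*l^4 + 3.6331*l^3 + 1.3318*l^2 - 0.4102*l + 7.2384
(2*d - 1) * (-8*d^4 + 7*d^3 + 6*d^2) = -16*d^5 + 22*d^4 + 5*d^3 - 6*d^2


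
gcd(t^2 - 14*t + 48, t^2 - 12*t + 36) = t - 6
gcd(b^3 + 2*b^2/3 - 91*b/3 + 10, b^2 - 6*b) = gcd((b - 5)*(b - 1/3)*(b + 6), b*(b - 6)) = 1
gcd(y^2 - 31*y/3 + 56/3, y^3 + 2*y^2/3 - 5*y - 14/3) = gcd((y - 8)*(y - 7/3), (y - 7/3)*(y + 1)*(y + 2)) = y - 7/3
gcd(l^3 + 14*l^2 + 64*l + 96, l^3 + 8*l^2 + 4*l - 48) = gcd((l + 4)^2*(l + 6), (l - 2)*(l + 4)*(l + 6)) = l^2 + 10*l + 24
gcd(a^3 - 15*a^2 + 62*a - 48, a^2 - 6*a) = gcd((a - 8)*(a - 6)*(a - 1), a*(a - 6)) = a - 6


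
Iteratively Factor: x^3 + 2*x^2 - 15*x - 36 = (x + 3)*(x^2 - x - 12) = (x - 4)*(x + 3)*(x + 3)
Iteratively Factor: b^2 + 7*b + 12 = (b + 3)*(b + 4)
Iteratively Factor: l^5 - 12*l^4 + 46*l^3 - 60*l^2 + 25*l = (l)*(l^4 - 12*l^3 + 46*l^2 - 60*l + 25) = l*(l - 5)*(l^3 - 7*l^2 + 11*l - 5) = l*(l - 5)*(l - 1)*(l^2 - 6*l + 5) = l*(l - 5)*(l - 1)^2*(l - 5)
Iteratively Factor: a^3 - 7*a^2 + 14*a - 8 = (a - 1)*(a^2 - 6*a + 8) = (a - 2)*(a - 1)*(a - 4)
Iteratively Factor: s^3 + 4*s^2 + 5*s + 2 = (s + 1)*(s^2 + 3*s + 2) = (s + 1)^2*(s + 2)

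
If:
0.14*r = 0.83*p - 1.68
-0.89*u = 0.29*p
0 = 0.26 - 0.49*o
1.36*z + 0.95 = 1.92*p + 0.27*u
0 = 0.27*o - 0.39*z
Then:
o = 0.53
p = 0.79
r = -7.31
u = -0.26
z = 0.37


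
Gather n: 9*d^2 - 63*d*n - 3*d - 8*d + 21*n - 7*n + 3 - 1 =9*d^2 - 11*d + n*(14 - 63*d) + 2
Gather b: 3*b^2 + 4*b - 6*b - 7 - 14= 3*b^2 - 2*b - 21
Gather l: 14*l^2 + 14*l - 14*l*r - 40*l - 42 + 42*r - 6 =14*l^2 + l*(-14*r - 26) + 42*r - 48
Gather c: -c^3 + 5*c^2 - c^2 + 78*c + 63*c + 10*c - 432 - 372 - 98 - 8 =-c^3 + 4*c^2 + 151*c - 910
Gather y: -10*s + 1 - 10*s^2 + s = -10*s^2 - 9*s + 1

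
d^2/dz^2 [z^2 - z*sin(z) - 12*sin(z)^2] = z*sin(z) + 48*sin(z)^2 - 2*cos(z) - 22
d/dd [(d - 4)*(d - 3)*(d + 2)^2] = 4*d^3 - 9*d^2 - 24*d + 20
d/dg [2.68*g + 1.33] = 2.68000000000000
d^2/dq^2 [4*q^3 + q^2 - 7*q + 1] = 24*q + 2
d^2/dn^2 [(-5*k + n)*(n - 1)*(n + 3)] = -10*k + 6*n + 4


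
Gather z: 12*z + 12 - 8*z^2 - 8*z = -8*z^2 + 4*z + 12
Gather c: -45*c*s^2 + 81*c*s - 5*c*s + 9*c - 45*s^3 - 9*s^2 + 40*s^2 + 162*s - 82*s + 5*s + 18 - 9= c*(-45*s^2 + 76*s + 9) - 45*s^3 + 31*s^2 + 85*s + 9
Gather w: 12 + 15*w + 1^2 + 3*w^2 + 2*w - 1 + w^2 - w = 4*w^2 + 16*w + 12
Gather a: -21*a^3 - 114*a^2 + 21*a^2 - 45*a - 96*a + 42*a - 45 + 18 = -21*a^3 - 93*a^2 - 99*a - 27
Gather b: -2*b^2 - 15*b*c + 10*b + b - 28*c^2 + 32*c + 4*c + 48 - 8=-2*b^2 + b*(11 - 15*c) - 28*c^2 + 36*c + 40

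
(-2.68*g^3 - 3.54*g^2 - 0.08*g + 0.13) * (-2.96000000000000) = 7.9328*g^3 + 10.4784*g^2 + 0.2368*g - 0.3848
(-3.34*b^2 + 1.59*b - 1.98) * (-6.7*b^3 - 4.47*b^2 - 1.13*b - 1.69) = 22.378*b^5 + 4.2768*b^4 + 9.9329*b^3 + 12.6985*b^2 - 0.4497*b + 3.3462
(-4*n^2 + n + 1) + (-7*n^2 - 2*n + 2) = -11*n^2 - n + 3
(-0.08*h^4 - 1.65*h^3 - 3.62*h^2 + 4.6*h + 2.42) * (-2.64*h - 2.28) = 0.2112*h^5 + 4.5384*h^4 + 13.3188*h^3 - 3.8904*h^2 - 16.8768*h - 5.5176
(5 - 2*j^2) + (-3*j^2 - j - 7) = -5*j^2 - j - 2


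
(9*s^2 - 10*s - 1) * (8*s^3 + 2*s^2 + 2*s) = 72*s^5 - 62*s^4 - 10*s^3 - 22*s^2 - 2*s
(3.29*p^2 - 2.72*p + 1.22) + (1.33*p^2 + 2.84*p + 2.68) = 4.62*p^2 + 0.12*p + 3.9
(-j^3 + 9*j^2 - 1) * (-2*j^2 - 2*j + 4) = 2*j^5 - 16*j^4 - 22*j^3 + 38*j^2 + 2*j - 4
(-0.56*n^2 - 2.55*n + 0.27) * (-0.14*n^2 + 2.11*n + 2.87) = 0.0784*n^4 - 0.8246*n^3 - 7.0255*n^2 - 6.7488*n + 0.7749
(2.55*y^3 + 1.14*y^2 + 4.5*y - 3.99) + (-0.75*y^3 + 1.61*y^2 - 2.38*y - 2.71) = 1.8*y^3 + 2.75*y^2 + 2.12*y - 6.7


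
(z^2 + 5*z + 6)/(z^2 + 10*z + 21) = (z + 2)/(z + 7)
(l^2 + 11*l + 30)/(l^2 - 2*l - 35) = (l + 6)/(l - 7)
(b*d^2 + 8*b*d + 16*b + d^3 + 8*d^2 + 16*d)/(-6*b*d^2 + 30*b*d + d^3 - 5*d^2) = (-b*d^2 - 8*b*d - 16*b - d^3 - 8*d^2 - 16*d)/(d*(6*b*d - 30*b - d^2 + 5*d))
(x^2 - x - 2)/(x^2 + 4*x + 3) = (x - 2)/(x + 3)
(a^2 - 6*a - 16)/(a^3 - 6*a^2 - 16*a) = 1/a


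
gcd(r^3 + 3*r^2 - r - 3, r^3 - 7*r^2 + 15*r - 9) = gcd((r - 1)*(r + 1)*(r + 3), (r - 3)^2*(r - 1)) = r - 1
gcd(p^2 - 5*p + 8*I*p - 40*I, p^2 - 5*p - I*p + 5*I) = p - 5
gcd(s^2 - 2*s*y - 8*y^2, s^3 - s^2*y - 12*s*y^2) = -s + 4*y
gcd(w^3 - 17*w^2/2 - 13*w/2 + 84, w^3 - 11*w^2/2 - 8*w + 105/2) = w^2 - w/2 - 21/2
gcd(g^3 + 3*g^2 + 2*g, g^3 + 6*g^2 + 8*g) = g^2 + 2*g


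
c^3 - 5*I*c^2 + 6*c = c*(c - 6*I)*(c + I)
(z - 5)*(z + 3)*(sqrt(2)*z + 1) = sqrt(2)*z^3 - 2*sqrt(2)*z^2 + z^2 - 15*sqrt(2)*z - 2*z - 15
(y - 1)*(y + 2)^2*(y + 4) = y^4 + 7*y^3 + 12*y^2 - 4*y - 16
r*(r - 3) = r^2 - 3*r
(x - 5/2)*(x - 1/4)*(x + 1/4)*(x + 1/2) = x^4 - 2*x^3 - 21*x^2/16 + x/8 + 5/64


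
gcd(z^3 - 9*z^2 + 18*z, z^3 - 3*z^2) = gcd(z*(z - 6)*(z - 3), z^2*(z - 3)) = z^2 - 3*z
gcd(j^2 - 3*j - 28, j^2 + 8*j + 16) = j + 4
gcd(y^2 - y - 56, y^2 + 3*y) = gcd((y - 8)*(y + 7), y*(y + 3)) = 1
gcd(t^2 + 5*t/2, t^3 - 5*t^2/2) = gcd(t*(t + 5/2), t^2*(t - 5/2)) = t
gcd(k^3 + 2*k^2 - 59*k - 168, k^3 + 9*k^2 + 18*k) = k + 3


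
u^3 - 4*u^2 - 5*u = u*(u - 5)*(u + 1)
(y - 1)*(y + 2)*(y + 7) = y^3 + 8*y^2 + 5*y - 14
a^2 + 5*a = a*(a + 5)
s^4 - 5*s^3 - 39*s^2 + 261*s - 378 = (s - 6)*(s - 3)^2*(s + 7)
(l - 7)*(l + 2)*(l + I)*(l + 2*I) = l^4 - 5*l^3 + 3*I*l^3 - 16*l^2 - 15*I*l^2 + 10*l - 42*I*l + 28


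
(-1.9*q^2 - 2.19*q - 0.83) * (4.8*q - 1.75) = -9.12*q^3 - 7.187*q^2 - 0.1515*q + 1.4525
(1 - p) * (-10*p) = 10*p^2 - 10*p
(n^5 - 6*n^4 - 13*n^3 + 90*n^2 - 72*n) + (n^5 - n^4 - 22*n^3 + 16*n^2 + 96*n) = 2*n^5 - 7*n^4 - 35*n^3 + 106*n^2 + 24*n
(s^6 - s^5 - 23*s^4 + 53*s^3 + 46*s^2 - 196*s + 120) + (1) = s^6 - s^5 - 23*s^4 + 53*s^3 + 46*s^2 - 196*s + 121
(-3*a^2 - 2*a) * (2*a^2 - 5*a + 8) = -6*a^4 + 11*a^3 - 14*a^2 - 16*a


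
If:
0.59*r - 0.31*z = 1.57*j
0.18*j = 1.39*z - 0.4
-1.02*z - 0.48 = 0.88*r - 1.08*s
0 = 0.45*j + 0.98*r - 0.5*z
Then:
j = -0.00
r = 0.15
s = 0.84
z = 0.29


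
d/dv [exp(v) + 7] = exp(v)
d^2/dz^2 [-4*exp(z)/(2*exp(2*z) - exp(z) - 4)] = 4*(2*(4*exp(z) - 1)^2*exp(2*z) + (16*exp(z) - 3)*(-2*exp(2*z) + exp(z) + 4)*exp(z) + (-2*exp(2*z) + exp(z) + 4)^2)*exp(z)/(-2*exp(2*z) + exp(z) + 4)^3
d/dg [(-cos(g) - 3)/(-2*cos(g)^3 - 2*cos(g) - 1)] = (3*cos(g) + 9*cos(2*g) + cos(3*g) + 14)*sin(g)/(2*cos(g)^3 + 2*cos(g) + 1)^2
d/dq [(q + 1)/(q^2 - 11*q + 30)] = (q^2 - 11*q - (q + 1)*(2*q - 11) + 30)/(q^2 - 11*q + 30)^2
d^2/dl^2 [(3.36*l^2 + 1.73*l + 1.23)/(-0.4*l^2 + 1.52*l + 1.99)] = (-4.63936*l^3 - 17.22816*l^2 - 3.77544000000001*l - 23.787808)/(0.064*l^6 - 0.7296*l^5 + 1.81728*l^4 + 3.747712*l^3 - 9.040968*l^2 - 18.058056*l - 7.880599)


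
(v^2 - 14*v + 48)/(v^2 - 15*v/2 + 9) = 2*(v - 8)/(2*v - 3)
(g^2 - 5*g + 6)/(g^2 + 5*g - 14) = (g - 3)/(g + 7)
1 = 1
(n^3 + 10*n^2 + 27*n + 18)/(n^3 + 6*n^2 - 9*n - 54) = (n + 1)/(n - 3)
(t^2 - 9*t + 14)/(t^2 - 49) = (t - 2)/(t + 7)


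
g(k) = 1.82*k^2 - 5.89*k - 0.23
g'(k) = 3.64*k - 5.89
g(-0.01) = -0.17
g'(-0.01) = -5.93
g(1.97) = -4.77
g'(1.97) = 1.28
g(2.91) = -1.96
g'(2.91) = 4.70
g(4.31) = 8.19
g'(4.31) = 9.80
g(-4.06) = 53.68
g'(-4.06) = -20.67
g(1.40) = -4.91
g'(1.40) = -0.79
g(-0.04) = 0.01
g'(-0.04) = -6.04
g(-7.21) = 136.85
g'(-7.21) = -32.13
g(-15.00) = 497.62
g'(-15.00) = -60.49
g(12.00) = 191.17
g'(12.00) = 37.79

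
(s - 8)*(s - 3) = s^2 - 11*s + 24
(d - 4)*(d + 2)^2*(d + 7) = d^4 + 7*d^3 - 12*d^2 - 100*d - 112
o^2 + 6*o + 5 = (o + 1)*(o + 5)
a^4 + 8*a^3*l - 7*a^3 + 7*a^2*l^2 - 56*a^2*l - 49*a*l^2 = a*(a - 7)*(a + l)*(a + 7*l)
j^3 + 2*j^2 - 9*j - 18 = (j - 3)*(j + 2)*(j + 3)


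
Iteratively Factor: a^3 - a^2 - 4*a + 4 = (a + 2)*(a^2 - 3*a + 2) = (a - 1)*(a + 2)*(a - 2)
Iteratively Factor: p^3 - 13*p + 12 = (p - 1)*(p^2 + p - 12) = (p - 3)*(p - 1)*(p + 4)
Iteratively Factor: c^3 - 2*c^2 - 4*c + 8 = (c - 2)*(c^2 - 4) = (c - 2)^2*(c + 2)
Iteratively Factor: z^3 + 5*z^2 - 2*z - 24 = (z + 4)*(z^2 + z - 6) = (z + 3)*(z + 4)*(z - 2)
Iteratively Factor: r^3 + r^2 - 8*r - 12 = (r - 3)*(r^2 + 4*r + 4) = (r - 3)*(r + 2)*(r + 2)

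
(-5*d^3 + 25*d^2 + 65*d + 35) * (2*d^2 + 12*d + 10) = -10*d^5 - 10*d^4 + 380*d^3 + 1100*d^2 + 1070*d + 350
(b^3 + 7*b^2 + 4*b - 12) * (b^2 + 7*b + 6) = b^5 + 14*b^4 + 59*b^3 + 58*b^2 - 60*b - 72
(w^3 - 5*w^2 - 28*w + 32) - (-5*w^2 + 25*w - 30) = w^3 - 53*w + 62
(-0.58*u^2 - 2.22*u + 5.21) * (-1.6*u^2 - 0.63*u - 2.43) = 0.928*u^4 + 3.9174*u^3 - 5.528*u^2 + 2.1123*u - 12.6603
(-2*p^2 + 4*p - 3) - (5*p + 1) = -2*p^2 - p - 4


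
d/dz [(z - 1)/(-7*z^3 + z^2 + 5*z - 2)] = (-7*z^3 + z^2 + 5*z - (z - 1)*(-21*z^2 + 2*z + 5) - 2)/(7*z^3 - z^2 - 5*z + 2)^2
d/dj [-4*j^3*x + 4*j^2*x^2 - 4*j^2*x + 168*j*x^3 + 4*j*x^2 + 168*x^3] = 4*x*(-3*j^2 + 2*j*x - 2*j + 42*x^2 + x)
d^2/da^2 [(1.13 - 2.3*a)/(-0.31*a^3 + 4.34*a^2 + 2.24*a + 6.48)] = (1.32618*a^5 - 19.869636*a^4 + 114.162832*a^3 - 67.5544559999999*a^2 - 467.632272*a - 14.551264)/(0.029791*a^9 - 1.251222*a^8 + 16.871316*a^7 - 65.532512*a^6 - 69.599712*a^5 - 404.494944*a^4 - 350.16416*a^3 - 644.257152*a^2 - 282.175488*a - 272.097792)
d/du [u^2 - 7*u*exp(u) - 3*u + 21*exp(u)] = -7*u*exp(u) + 2*u + 14*exp(u) - 3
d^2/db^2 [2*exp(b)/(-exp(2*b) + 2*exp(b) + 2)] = 2*(8*(1 - exp(b))^2*exp(2*b) + 2*(4*exp(b) - 3)*(-exp(2*b) + 2*exp(b) + 2)*exp(b) + (-exp(2*b) + 2*exp(b) + 2)^2)*exp(b)/(-exp(2*b) + 2*exp(b) + 2)^3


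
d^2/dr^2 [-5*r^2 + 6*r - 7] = -10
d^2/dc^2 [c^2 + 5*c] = 2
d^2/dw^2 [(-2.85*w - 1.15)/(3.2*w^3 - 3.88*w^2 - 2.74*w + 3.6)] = (-175.104*w^5 + 71.0015999999999*w^4 + 92.66672*w^3 + 350.60784*w^2 - 232.72008*w - 105.61868)/(32.768*w^9 - 119.1936*w^8 + 60.34944*w^7 + 256.299968*w^6 - 319.859808*w^5 - 114.189744*w^4 + 333.479096*w^3 - 69.77232*w^2 - 106.5312*w + 46.656)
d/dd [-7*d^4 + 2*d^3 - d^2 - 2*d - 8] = -28*d^3 + 6*d^2 - 2*d - 2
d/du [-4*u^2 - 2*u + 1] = -8*u - 2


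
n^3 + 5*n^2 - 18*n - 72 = (n - 4)*(n + 3)*(n + 6)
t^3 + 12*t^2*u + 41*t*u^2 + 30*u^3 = (t + u)*(t + 5*u)*(t + 6*u)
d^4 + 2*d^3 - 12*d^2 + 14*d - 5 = (d - 1)^3*(d + 5)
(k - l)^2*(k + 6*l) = k^3 + 4*k^2*l - 11*k*l^2 + 6*l^3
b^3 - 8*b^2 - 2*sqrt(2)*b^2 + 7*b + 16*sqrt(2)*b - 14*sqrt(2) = (b - 7)*(b - 1)*(b - 2*sqrt(2))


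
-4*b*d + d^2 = d*(-4*b + d)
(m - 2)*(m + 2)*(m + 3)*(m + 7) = m^4 + 10*m^3 + 17*m^2 - 40*m - 84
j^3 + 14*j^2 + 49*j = j*(j + 7)^2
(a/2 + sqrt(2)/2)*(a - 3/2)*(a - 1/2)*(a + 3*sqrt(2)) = a^4/2 - a^3 + 2*sqrt(2)*a^3 - 4*sqrt(2)*a^2 + 27*a^2/8 - 6*a + 3*sqrt(2)*a/2 + 9/4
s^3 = s^3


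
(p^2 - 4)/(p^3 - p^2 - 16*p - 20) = (p - 2)/(p^2 - 3*p - 10)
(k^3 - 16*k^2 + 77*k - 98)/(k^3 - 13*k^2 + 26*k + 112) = (k^2 - 9*k + 14)/(k^2 - 6*k - 16)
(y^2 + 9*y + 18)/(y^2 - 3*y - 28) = (y^2 + 9*y + 18)/(y^2 - 3*y - 28)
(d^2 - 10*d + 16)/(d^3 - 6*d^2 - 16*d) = (d - 2)/(d*(d + 2))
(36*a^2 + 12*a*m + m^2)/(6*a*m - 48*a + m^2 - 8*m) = (6*a + m)/(m - 8)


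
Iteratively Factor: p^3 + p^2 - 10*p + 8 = (p + 4)*(p^2 - 3*p + 2) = (p - 1)*(p + 4)*(p - 2)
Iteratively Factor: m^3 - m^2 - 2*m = (m - 2)*(m^2 + m) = m*(m - 2)*(m + 1)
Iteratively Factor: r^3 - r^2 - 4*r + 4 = (r - 2)*(r^2 + r - 2) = (r - 2)*(r + 2)*(r - 1)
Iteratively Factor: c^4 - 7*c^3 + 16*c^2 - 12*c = (c)*(c^3 - 7*c^2 + 16*c - 12) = c*(c - 3)*(c^2 - 4*c + 4) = c*(c - 3)*(c - 2)*(c - 2)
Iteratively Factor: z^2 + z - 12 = (z + 4)*(z - 3)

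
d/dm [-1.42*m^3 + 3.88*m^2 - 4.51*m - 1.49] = -4.26*m^2 + 7.76*m - 4.51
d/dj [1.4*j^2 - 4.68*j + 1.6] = 2.8*j - 4.68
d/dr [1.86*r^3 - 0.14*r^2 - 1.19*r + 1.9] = 5.58*r^2 - 0.28*r - 1.19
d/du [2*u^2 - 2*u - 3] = 4*u - 2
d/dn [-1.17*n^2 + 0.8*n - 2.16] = 0.8 - 2.34*n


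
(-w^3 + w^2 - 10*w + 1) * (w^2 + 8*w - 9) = -w^5 - 7*w^4 + 7*w^3 - 88*w^2 + 98*w - 9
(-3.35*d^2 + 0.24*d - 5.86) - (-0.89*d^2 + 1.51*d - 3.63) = -2.46*d^2 - 1.27*d - 2.23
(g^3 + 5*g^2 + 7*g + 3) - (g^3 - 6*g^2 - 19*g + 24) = 11*g^2 + 26*g - 21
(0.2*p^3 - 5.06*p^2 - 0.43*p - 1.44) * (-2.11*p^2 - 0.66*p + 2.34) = -0.422*p^5 + 10.5446*p^4 + 4.7149*p^3 - 8.5182*p^2 - 0.0558*p - 3.3696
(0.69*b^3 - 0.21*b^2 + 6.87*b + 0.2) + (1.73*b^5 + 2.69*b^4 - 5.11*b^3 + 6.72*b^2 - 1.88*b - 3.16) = 1.73*b^5 + 2.69*b^4 - 4.42*b^3 + 6.51*b^2 + 4.99*b - 2.96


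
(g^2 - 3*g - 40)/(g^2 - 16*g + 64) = (g + 5)/(g - 8)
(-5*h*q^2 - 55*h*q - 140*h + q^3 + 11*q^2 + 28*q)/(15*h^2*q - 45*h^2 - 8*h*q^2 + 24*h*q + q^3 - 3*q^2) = (q^2 + 11*q + 28)/(-3*h*q + 9*h + q^2 - 3*q)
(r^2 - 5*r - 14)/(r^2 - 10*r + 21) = (r + 2)/(r - 3)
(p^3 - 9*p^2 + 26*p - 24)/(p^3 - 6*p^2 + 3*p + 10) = (p^2 - 7*p + 12)/(p^2 - 4*p - 5)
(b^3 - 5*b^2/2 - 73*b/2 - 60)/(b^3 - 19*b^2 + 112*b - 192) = (2*b^2 + 11*b + 15)/(2*(b^2 - 11*b + 24))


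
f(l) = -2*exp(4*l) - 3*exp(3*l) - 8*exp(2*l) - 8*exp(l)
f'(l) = -8*exp(4*l) - 9*exp(3*l) - 16*exp(2*l) - 8*exp(l)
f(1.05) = -291.57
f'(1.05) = -897.04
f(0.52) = -66.38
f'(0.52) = -165.59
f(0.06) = -23.65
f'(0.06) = -47.48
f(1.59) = -1741.85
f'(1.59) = -6111.22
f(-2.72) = -0.56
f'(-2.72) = -0.60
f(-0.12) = -16.72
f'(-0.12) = -30.91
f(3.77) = -7342871.89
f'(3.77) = -29095435.45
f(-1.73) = -1.69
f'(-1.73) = -1.98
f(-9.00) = 0.00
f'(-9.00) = 0.00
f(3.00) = -353206.95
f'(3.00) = -1381581.63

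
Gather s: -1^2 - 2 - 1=-4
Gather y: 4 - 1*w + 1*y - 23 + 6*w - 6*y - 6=5*w - 5*y - 25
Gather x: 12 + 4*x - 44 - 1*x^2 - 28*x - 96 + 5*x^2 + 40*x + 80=4*x^2 + 16*x - 48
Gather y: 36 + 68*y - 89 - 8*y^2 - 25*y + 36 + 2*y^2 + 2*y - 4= -6*y^2 + 45*y - 21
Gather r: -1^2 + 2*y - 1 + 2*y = 4*y - 2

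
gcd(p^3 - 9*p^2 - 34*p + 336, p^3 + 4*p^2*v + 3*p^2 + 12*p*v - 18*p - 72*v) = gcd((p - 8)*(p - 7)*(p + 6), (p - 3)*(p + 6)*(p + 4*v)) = p + 6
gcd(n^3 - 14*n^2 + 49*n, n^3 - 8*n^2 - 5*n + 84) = n - 7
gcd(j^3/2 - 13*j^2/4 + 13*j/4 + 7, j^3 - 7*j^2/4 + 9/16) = 1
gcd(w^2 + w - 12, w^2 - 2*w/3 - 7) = w - 3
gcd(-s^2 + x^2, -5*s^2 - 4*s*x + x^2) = s + x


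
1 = 1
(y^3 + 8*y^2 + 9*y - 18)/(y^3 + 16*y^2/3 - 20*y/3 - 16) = 3*(y^2 + 2*y - 3)/(3*y^2 - 2*y - 8)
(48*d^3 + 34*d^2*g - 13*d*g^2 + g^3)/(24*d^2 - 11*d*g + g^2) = (6*d^2 + 5*d*g - g^2)/(3*d - g)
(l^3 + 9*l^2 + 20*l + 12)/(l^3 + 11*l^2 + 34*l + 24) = (l + 2)/(l + 4)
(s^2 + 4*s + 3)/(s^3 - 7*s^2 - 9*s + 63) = (s + 1)/(s^2 - 10*s + 21)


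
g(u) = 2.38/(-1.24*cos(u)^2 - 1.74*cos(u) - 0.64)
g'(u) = 2.38*(-2.48*sin(u)*cos(u) - 1.74*sin(u))/(-1.24*cos(u)^2 - 1.74*cos(u) - 0.64)^2 = -(5.9024*cos(u) + 4.1412)*sin(u)/(1.24*cos(u)^2 + 1.74*cos(u) + 0.64)^2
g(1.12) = -1.46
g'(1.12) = -2.26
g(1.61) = -4.15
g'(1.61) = -11.87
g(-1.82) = -8.31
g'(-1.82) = 31.75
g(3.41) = -20.68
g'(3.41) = -31.03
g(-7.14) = -1.03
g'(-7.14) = 1.13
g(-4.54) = -6.30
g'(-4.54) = -21.57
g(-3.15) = -17.00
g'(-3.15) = 0.76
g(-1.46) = -2.81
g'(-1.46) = 6.63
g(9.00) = -28.32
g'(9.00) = 72.18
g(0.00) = -0.66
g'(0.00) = 0.00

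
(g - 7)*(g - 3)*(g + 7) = g^3 - 3*g^2 - 49*g + 147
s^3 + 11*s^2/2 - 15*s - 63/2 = (s - 3)*(s + 3/2)*(s + 7)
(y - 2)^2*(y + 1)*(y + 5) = y^4 + 2*y^3 - 15*y^2 + 4*y + 20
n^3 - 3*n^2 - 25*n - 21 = (n - 7)*(n + 1)*(n + 3)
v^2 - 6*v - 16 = (v - 8)*(v + 2)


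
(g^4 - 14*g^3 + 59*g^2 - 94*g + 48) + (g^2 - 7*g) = g^4 - 14*g^3 + 60*g^2 - 101*g + 48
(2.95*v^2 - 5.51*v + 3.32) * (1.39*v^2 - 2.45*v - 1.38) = 4.1005*v^4 - 14.8864*v^3 + 14.0433*v^2 - 0.530200000000002*v - 4.5816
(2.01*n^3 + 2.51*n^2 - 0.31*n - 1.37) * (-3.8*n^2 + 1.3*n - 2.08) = -7.638*n^5 - 6.925*n^4 + 0.2602*n^3 - 0.417799999999999*n^2 - 1.1362*n + 2.8496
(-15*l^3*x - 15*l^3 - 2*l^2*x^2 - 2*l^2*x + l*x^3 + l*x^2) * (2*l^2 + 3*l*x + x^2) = -30*l^5*x - 30*l^5 - 49*l^4*x^2 - 49*l^4*x - 19*l^3*x^3 - 19*l^3*x^2 + l^2*x^4 + l^2*x^3 + l*x^5 + l*x^4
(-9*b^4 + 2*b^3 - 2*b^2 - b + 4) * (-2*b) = 18*b^5 - 4*b^4 + 4*b^3 + 2*b^2 - 8*b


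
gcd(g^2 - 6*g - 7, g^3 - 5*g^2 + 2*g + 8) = g + 1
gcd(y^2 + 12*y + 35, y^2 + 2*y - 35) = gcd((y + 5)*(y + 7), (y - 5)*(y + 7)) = y + 7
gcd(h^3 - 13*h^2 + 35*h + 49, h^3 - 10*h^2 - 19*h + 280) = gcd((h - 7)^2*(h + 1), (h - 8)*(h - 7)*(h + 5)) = h - 7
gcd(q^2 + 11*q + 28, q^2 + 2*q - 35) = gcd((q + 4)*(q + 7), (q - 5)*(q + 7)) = q + 7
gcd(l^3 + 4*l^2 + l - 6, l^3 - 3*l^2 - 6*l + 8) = l^2 + l - 2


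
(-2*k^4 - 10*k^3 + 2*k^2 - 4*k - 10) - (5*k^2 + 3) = -2*k^4 - 10*k^3 - 3*k^2 - 4*k - 13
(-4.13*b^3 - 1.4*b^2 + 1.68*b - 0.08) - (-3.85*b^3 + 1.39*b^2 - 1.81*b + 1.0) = -0.28*b^3 - 2.79*b^2 + 3.49*b - 1.08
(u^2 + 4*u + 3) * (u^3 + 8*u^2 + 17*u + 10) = u^5 + 12*u^4 + 52*u^3 + 102*u^2 + 91*u + 30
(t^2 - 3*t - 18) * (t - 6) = t^3 - 9*t^2 + 108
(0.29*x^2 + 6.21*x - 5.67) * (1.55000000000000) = 0.4495*x^2 + 9.6255*x - 8.7885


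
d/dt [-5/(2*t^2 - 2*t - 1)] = 10*(2*t - 1)/(-2*t^2 + 2*t + 1)^2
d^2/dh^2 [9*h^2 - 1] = 18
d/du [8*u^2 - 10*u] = 16*u - 10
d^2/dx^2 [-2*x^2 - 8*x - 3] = -4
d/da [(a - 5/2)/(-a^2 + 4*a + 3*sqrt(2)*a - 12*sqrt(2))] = (-a^2 + 4*a + 3*sqrt(2)*a - (2*a - 5)*(-2*a + 4 + 3*sqrt(2))/2 - 12*sqrt(2))/(a^2 - 3*sqrt(2)*a - 4*a + 12*sqrt(2))^2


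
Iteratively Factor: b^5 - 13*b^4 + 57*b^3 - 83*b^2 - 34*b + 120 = (b - 5)*(b^4 - 8*b^3 + 17*b^2 + 2*b - 24) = (b - 5)*(b - 2)*(b^3 - 6*b^2 + 5*b + 12) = (b - 5)*(b - 2)*(b + 1)*(b^2 - 7*b + 12) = (b - 5)*(b - 3)*(b - 2)*(b + 1)*(b - 4)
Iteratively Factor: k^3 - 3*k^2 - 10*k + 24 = (k - 4)*(k^2 + k - 6) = (k - 4)*(k - 2)*(k + 3)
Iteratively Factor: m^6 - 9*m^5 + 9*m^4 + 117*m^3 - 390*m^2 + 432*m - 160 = (m - 2)*(m^5 - 7*m^4 - 5*m^3 + 107*m^2 - 176*m + 80) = (m - 5)*(m - 2)*(m^4 - 2*m^3 - 15*m^2 + 32*m - 16) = (m - 5)*(m - 2)*(m + 4)*(m^3 - 6*m^2 + 9*m - 4) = (m - 5)*(m - 2)*(m - 1)*(m + 4)*(m^2 - 5*m + 4) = (m - 5)*(m - 4)*(m - 2)*(m - 1)*(m + 4)*(m - 1)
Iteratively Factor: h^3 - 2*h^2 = (h)*(h^2 - 2*h) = h*(h - 2)*(h)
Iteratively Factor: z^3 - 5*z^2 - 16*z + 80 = (z - 5)*(z^2 - 16) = (z - 5)*(z - 4)*(z + 4)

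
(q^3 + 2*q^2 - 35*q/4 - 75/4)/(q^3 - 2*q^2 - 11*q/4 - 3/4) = (4*q^2 + 20*q + 25)/(4*q^2 + 4*q + 1)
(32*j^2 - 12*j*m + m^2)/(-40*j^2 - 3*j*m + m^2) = (-4*j + m)/(5*j + m)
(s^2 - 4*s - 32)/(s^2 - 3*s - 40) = (s + 4)/(s + 5)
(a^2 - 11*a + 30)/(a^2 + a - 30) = (a - 6)/(a + 6)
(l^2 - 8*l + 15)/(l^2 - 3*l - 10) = (l - 3)/(l + 2)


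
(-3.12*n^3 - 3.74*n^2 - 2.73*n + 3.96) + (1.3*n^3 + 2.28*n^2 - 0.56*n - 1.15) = -1.82*n^3 - 1.46*n^2 - 3.29*n + 2.81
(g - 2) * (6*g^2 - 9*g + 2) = 6*g^3 - 21*g^2 + 20*g - 4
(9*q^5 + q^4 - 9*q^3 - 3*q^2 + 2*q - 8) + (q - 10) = 9*q^5 + q^4 - 9*q^3 - 3*q^2 + 3*q - 18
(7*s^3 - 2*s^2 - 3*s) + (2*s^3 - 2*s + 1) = 9*s^3 - 2*s^2 - 5*s + 1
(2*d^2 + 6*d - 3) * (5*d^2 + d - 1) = 10*d^4 + 32*d^3 - 11*d^2 - 9*d + 3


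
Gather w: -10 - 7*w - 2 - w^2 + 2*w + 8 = -w^2 - 5*w - 4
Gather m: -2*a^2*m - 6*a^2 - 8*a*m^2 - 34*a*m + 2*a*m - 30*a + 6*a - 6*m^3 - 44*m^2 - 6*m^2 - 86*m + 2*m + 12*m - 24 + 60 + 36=-6*a^2 - 24*a - 6*m^3 + m^2*(-8*a - 50) + m*(-2*a^2 - 32*a - 72) + 72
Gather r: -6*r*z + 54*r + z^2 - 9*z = r*(54 - 6*z) + z^2 - 9*z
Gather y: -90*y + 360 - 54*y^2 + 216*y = -54*y^2 + 126*y + 360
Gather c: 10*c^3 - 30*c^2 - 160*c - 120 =10*c^3 - 30*c^2 - 160*c - 120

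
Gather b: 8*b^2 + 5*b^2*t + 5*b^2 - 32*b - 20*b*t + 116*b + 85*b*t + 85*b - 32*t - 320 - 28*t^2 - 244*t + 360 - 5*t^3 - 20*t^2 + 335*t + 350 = b^2*(5*t + 13) + b*(65*t + 169) - 5*t^3 - 48*t^2 + 59*t + 390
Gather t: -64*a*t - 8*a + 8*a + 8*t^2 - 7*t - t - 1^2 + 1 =8*t^2 + t*(-64*a - 8)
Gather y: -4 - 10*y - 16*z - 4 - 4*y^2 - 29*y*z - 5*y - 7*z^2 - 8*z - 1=-4*y^2 + y*(-29*z - 15) - 7*z^2 - 24*z - 9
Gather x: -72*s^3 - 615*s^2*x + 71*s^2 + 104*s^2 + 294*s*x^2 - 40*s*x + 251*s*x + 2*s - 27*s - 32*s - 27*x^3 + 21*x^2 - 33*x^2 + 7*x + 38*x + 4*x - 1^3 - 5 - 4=-72*s^3 + 175*s^2 - 57*s - 27*x^3 + x^2*(294*s - 12) + x*(-615*s^2 + 211*s + 49) - 10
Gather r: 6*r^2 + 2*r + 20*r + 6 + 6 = 6*r^2 + 22*r + 12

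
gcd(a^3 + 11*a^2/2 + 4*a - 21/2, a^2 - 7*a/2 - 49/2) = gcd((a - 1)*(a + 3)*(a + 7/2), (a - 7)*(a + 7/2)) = a + 7/2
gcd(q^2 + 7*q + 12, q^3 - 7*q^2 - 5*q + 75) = q + 3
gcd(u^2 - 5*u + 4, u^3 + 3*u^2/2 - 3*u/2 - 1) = u - 1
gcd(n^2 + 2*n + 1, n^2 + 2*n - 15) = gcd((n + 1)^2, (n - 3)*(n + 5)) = 1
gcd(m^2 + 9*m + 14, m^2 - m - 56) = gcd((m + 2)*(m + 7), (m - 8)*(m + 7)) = m + 7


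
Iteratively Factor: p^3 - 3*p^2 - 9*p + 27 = (p - 3)*(p^2 - 9) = (p - 3)^2*(p + 3)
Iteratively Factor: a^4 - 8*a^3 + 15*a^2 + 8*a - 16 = (a - 1)*(a^3 - 7*a^2 + 8*a + 16) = (a - 4)*(a - 1)*(a^2 - 3*a - 4) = (a - 4)^2*(a - 1)*(a + 1)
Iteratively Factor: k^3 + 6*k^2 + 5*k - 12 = (k - 1)*(k^2 + 7*k + 12) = (k - 1)*(k + 3)*(k + 4)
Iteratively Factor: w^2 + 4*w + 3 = (w + 3)*(w + 1)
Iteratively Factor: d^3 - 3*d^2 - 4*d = (d + 1)*(d^2 - 4*d) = (d - 4)*(d + 1)*(d)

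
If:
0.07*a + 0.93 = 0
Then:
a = -13.29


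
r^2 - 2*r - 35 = (r - 7)*(r + 5)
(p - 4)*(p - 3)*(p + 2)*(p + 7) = p^4 + 2*p^3 - 37*p^2 + 10*p + 168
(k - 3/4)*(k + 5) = k^2 + 17*k/4 - 15/4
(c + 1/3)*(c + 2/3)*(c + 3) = c^3 + 4*c^2 + 29*c/9 + 2/3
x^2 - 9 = (x - 3)*(x + 3)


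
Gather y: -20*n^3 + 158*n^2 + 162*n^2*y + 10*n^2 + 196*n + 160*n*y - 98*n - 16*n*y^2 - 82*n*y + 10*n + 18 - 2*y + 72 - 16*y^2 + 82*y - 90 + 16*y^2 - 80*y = -20*n^3 + 168*n^2 - 16*n*y^2 + 108*n + y*(162*n^2 + 78*n)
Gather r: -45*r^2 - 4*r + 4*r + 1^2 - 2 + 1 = -45*r^2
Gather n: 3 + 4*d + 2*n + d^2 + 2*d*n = d^2 + 4*d + n*(2*d + 2) + 3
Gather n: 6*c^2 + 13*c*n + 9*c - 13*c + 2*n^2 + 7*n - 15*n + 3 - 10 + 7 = 6*c^2 - 4*c + 2*n^2 + n*(13*c - 8)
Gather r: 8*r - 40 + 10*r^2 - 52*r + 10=10*r^2 - 44*r - 30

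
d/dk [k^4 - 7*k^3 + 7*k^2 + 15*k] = 4*k^3 - 21*k^2 + 14*k + 15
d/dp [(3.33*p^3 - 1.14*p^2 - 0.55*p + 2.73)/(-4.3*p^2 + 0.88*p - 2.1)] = (-14.319*p^4 + 5.8608*p^3 - 24.3472*p^2 + 28.266*p - 1.2474)/(18.49*p^4 - 7.568*p^3 + 18.8344*p^2 - 3.696*p + 4.41)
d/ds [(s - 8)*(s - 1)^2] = (s - 1)*(3*s - 17)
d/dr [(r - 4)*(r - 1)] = 2*r - 5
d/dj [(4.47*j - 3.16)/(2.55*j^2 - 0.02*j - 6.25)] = (-11.3985*j^2 + 16.116*j - 28.0007)/(6.5025*j^4 - 0.102*j^3 - 31.8746*j^2 + 0.25*j + 39.0625)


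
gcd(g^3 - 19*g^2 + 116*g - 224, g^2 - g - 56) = g - 8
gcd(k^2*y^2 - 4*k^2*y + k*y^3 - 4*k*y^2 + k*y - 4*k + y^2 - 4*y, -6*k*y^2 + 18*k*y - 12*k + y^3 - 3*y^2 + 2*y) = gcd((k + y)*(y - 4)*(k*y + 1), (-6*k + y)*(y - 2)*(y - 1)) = 1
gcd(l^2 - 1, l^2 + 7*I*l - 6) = 1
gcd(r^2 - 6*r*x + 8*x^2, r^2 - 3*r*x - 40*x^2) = 1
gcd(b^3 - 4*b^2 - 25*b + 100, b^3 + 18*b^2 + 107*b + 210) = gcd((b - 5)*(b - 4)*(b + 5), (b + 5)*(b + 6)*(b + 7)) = b + 5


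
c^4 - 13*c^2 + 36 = (c - 3)*(c - 2)*(c + 2)*(c + 3)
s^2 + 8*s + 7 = (s + 1)*(s + 7)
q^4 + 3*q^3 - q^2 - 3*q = q*(q - 1)*(q + 1)*(q + 3)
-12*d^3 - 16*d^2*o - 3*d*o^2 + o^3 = (-6*d + o)*(d + o)*(2*d + o)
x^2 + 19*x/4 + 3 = (x + 3/4)*(x + 4)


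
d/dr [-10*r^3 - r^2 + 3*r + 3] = -30*r^2 - 2*r + 3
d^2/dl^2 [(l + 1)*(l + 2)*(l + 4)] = 6*l + 14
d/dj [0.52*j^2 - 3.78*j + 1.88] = 1.04*j - 3.78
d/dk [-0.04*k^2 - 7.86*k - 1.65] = -0.08*k - 7.86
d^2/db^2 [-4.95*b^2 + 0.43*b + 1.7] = -9.90000000000000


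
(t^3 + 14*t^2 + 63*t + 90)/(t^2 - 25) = (t^2 + 9*t + 18)/(t - 5)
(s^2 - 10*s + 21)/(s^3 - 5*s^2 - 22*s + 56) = (s - 3)/(s^2 + 2*s - 8)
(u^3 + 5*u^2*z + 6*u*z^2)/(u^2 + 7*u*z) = (u^2 + 5*u*z + 6*z^2)/(u + 7*z)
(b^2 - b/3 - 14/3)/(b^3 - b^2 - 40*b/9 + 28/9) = 3/(3*b - 2)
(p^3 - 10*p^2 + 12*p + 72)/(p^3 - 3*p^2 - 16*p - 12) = (p - 6)/(p + 1)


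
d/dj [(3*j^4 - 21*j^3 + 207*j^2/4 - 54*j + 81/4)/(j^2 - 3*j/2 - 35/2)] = 3*(16*j^5 - 92*j^4 - 392*j^3 + 2877*j^2 - 4938*j + 2601)/(2*(4*j^4 - 12*j^3 - 131*j^2 + 210*j + 1225))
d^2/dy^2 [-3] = 0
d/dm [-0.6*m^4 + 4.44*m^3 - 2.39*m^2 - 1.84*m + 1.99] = -2.4*m^3 + 13.32*m^2 - 4.78*m - 1.84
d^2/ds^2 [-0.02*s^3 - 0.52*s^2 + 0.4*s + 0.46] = -0.12*s - 1.04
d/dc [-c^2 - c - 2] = -2*c - 1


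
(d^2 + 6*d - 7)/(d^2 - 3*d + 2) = (d + 7)/(d - 2)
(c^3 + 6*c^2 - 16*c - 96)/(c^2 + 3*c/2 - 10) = 2*(c^2 + 2*c - 24)/(2*c - 5)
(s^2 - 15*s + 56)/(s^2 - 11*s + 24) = (s - 7)/(s - 3)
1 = 1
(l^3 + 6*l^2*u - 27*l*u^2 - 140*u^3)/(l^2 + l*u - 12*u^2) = (-l^2 - 2*l*u + 35*u^2)/(-l + 3*u)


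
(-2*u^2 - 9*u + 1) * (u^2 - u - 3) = -2*u^4 - 7*u^3 + 16*u^2 + 26*u - 3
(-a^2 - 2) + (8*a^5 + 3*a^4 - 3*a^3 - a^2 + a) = 8*a^5 + 3*a^4 - 3*a^3 - 2*a^2 + a - 2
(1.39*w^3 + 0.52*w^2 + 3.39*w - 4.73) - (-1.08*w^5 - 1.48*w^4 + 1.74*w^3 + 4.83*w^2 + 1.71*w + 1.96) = 1.08*w^5 + 1.48*w^4 - 0.35*w^3 - 4.31*w^2 + 1.68*w - 6.69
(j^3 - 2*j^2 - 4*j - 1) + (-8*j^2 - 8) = j^3 - 10*j^2 - 4*j - 9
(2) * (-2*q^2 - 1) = -4*q^2 - 2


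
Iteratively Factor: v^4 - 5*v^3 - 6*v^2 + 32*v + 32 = (v - 4)*(v^3 - v^2 - 10*v - 8) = (v - 4)*(v + 2)*(v^2 - 3*v - 4) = (v - 4)^2*(v + 2)*(v + 1)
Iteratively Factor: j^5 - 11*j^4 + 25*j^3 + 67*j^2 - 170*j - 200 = (j - 5)*(j^4 - 6*j^3 - 5*j^2 + 42*j + 40) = (j - 5)^2*(j^3 - j^2 - 10*j - 8) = (j - 5)^2*(j - 4)*(j^2 + 3*j + 2) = (j - 5)^2*(j - 4)*(j + 1)*(j + 2)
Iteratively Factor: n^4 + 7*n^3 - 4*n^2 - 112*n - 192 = (n + 4)*(n^3 + 3*n^2 - 16*n - 48) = (n + 3)*(n + 4)*(n^2 - 16) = (n + 3)*(n + 4)^2*(n - 4)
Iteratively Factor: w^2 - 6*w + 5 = (w - 5)*(w - 1)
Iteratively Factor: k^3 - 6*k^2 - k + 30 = (k - 3)*(k^2 - 3*k - 10) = (k - 5)*(k - 3)*(k + 2)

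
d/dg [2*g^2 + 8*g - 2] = 4*g + 8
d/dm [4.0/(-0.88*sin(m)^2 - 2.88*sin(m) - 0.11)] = (7.04*sin(m) + 11.52)*cos(m)/(0.88*sin(m)^2 + 2.88*sin(m) + 0.11)^2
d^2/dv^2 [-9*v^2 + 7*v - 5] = -18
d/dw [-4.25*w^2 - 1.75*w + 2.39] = -8.5*w - 1.75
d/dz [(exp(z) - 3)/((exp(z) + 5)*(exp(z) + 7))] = (-exp(2*z) + 6*exp(z) + 71)*exp(z)/(exp(4*z) + 24*exp(3*z) + 214*exp(2*z) + 840*exp(z) + 1225)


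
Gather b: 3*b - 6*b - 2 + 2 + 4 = 4 - 3*b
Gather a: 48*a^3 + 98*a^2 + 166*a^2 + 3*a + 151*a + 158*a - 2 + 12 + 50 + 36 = 48*a^3 + 264*a^2 + 312*a + 96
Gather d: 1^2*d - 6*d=-5*d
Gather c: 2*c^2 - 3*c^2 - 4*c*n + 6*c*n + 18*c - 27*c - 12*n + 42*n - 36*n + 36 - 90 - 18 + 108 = -c^2 + c*(2*n - 9) - 6*n + 36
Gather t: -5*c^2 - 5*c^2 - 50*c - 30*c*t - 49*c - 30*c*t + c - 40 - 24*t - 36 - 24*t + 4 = -10*c^2 - 98*c + t*(-60*c - 48) - 72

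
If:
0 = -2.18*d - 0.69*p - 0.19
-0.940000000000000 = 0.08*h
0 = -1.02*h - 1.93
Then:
No Solution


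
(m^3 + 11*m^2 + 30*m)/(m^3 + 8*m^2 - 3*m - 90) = m/(m - 3)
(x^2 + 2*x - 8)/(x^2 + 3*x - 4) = (x - 2)/(x - 1)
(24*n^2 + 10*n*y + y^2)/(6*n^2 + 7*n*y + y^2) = (4*n + y)/(n + y)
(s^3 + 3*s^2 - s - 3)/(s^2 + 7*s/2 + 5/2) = 2*(s^2 + 2*s - 3)/(2*s + 5)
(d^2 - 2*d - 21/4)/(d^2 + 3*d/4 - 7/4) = (4*d^2 - 8*d - 21)/(4*d^2 + 3*d - 7)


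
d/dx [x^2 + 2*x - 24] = 2*x + 2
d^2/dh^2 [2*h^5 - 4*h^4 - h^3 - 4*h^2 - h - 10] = 40*h^3 - 48*h^2 - 6*h - 8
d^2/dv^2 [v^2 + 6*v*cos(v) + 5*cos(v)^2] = -6*v*cos(v) + 20*sin(v)^2 - 12*sin(v) - 8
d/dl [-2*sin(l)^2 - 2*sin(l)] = -2*sin(2*l) - 2*cos(l)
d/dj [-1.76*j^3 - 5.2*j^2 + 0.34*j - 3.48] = -5.28*j^2 - 10.4*j + 0.34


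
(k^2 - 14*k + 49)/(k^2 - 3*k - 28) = (k - 7)/(k + 4)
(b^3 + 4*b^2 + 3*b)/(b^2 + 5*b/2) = 2*(b^2 + 4*b + 3)/(2*b + 5)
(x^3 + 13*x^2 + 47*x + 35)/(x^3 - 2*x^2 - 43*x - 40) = (x + 7)/(x - 8)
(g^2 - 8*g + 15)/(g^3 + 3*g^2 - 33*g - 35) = (g - 3)/(g^2 + 8*g + 7)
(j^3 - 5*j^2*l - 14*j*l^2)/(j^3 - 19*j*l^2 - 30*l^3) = j*(j - 7*l)/(j^2 - 2*j*l - 15*l^2)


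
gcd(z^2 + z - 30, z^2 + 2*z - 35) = z - 5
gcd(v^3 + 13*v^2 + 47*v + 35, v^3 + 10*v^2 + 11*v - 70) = v^2 + 12*v + 35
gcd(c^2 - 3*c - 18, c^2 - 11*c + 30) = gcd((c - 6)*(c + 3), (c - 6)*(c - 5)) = c - 6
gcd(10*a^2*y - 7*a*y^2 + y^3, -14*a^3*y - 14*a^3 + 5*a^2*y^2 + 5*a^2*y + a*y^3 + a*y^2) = -2*a + y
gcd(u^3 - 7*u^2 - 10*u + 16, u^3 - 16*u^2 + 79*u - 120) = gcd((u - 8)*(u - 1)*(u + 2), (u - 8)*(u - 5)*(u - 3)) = u - 8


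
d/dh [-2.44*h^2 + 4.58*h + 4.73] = 4.58 - 4.88*h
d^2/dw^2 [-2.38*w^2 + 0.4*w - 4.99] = -4.76000000000000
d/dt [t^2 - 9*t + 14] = 2*t - 9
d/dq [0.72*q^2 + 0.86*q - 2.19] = 1.44*q + 0.86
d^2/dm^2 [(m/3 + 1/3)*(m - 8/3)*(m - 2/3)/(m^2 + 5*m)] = 8*(79*m^3 + 12*m^2 + 60*m + 100)/(27*m^3*(m^3 + 15*m^2 + 75*m + 125))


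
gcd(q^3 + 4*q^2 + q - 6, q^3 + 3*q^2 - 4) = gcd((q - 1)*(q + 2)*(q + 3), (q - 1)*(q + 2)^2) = q^2 + q - 2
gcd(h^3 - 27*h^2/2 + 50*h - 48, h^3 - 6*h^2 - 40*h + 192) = h^2 - 12*h + 32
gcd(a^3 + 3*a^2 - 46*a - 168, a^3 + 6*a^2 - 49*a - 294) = a^2 - a - 42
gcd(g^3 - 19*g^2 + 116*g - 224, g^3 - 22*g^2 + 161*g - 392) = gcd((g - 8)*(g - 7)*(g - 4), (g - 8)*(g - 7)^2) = g^2 - 15*g + 56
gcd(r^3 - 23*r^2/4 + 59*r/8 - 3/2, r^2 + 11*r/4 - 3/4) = r - 1/4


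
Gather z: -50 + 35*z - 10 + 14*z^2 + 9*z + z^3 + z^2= z^3 + 15*z^2 + 44*z - 60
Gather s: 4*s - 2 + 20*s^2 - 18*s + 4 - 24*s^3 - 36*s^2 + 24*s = -24*s^3 - 16*s^2 + 10*s + 2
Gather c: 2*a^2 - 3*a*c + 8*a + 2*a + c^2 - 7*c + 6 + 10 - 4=2*a^2 + 10*a + c^2 + c*(-3*a - 7) + 12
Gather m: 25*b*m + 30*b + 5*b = 25*b*m + 35*b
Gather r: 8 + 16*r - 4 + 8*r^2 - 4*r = 8*r^2 + 12*r + 4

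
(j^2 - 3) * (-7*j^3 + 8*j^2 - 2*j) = -7*j^5 + 8*j^4 + 19*j^3 - 24*j^2 + 6*j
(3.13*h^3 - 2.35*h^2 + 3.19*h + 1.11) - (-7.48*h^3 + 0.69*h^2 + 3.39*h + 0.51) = 10.61*h^3 - 3.04*h^2 - 0.2*h + 0.6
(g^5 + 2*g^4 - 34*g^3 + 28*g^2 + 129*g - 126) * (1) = g^5 + 2*g^4 - 34*g^3 + 28*g^2 + 129*g - 126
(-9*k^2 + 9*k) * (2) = -18*k^2 + 18*k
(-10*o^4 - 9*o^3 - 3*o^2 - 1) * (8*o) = -80*o^5 - 72*o^4 - 24*o^3 - 8*o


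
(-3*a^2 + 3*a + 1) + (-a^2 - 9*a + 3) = -4*a^2 - 6*a + 4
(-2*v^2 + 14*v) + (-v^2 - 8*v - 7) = -3*v^2 + 6*v - 7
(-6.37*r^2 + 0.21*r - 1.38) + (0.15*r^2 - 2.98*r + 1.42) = -6.22*r^2 - 2.77*r + 0.04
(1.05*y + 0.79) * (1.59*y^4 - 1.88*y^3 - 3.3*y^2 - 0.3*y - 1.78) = 1.6695*y^5 - 0.7179*y^4 - 4.9502*y^3 - 2.922*y^2 - 2.106*y - 1.4062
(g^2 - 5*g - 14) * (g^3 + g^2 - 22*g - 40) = g^5 - 4*g^4 - 41*g^3 + 56*g^2 + 508*g + 560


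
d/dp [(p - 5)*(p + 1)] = 2*p - 4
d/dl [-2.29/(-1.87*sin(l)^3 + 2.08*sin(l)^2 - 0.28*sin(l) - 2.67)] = (-12.8469*sin(l)^2 + 9.5264*sin(l) - 0.6412)*cos(l)/(1.87*sin(l)^3 - 2.08*sin(l)^2 + 0.28*sin(l) + 2.67)^2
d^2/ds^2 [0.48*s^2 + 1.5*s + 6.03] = 0.960000000000000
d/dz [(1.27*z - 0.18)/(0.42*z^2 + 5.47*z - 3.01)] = (-0.5334*z^2 + 0.1512*z - 2.8381)/(0.1764*z^4 + 4.5948*z^3 + 27.3925*z^2 - 32.9294*z + 9.0601)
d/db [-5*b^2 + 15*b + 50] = 15 - 10*b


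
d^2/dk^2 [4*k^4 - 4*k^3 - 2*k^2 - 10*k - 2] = 48*k^2 - 24*k - 4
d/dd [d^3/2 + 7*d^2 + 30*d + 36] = 3*d^2/2 + 14*d + 30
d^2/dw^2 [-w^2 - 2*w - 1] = -2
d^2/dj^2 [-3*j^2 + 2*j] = -6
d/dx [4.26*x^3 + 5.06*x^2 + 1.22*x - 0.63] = 12.78*x^2 + 10.12*x + 1.22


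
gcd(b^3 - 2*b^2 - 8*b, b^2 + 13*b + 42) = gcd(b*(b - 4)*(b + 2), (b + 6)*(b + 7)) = 1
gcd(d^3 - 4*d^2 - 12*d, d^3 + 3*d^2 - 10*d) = d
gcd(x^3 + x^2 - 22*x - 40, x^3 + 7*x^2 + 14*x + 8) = x^2 + 6*x + 8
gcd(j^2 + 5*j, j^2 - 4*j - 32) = 1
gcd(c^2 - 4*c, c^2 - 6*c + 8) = c - 4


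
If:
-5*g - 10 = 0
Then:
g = -2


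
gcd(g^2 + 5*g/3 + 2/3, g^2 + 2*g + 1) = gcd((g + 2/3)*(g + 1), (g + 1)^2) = g + 1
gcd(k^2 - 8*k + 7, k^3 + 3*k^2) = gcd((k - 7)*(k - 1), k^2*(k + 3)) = 1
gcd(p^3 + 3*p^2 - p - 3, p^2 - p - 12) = p + 3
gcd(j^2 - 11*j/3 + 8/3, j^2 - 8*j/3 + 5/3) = j - 1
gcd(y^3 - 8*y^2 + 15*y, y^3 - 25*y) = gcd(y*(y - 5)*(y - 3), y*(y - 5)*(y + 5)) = y^2 - 5*y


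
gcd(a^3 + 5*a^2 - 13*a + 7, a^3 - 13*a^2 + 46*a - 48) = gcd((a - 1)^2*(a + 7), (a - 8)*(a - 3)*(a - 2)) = 1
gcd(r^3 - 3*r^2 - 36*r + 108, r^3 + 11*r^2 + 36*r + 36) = r + 6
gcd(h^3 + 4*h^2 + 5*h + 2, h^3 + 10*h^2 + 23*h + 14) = h^2 + 3*h + 2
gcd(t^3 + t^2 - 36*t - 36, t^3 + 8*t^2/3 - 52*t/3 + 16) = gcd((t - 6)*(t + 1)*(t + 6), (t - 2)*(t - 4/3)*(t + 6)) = t + 6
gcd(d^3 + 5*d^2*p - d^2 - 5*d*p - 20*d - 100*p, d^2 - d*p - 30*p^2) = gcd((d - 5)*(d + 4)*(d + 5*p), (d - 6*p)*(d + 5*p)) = d + 5*p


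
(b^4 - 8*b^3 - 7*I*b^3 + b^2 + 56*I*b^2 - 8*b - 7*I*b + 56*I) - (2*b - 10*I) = b^4 - 8*b^3 - 7*I*b^3 + b^2 + 56*I*b^2 - 10*b - 7*I*b + 66*I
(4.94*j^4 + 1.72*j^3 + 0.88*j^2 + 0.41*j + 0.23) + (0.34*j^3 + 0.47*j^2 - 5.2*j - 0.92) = 4.94*j^4 + 2.06*j^3 + 1.35*j^2 - 4.79*j - 0.69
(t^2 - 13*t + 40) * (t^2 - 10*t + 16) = t^4 - 23*t^3 + 186*t^2 - 608*t + 640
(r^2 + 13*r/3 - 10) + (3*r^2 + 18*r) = 4*r^2 + 67*r/3 - 10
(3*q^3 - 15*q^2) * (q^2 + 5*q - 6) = 3*q^5 - 93*q^3 + 90*q^2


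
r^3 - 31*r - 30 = (r - 6)*(r + 1)*(r + 5)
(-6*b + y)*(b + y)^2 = -6*b^3 - 11*b^2*y - 4*b*y^2 + y^3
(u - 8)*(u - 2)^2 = u^3 - 12*u^2 + 36*u - 32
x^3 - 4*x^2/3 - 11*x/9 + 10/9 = (x - 5/3)*(x - 2/3)*(x + 1)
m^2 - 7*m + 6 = (m - 6)*(m - 1)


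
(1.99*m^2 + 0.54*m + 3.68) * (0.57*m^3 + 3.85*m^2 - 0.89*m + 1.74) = 1.1343*m^5 + 7.9693*m^4 + 2.4055*m^3 + 17.15*m^2 - 2.3356*m + 6.4032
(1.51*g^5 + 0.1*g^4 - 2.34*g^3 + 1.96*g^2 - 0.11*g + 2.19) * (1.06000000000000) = 1.6006*g^5 + 0.106*g^4 - 2.4804*g^3 + 2.0776*g^2 - 0.1166*g + 2.3214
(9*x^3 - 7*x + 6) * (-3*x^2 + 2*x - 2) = -27*x^5 + 18*x^4 + 3*x^3 - 32*x^2 + 26*x - 12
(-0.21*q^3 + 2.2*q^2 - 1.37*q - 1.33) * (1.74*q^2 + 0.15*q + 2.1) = -0.3654*q^5 + 3.7965*q^4 - 2.4948*q^3 + 2.1003*q^2 - 3.0765*q - 2.793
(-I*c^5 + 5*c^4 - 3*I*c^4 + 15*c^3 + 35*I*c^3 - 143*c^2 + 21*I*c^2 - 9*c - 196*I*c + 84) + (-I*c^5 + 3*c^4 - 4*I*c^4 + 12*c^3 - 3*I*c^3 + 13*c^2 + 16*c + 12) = -2*I*c^5 + 8*c^4 - 7*I*c^4 + 27*c^3 + 32*I*c^3 - 130*c^2 + 21*I*c^2 + 7*c - 196*I*c + 96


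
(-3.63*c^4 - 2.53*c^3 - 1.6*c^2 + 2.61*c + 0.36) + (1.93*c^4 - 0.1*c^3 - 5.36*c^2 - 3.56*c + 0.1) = -1.7*c^4 - 2.63*c^3 - 6.96*c^2 - 0.95*c + 0.46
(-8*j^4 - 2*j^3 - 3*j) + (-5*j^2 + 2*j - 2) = -8*j^4 - 2*j^3 - 5*j^2 - j - 2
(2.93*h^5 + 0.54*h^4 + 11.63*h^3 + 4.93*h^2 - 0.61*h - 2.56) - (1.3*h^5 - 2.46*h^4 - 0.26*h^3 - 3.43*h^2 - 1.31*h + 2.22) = 1.63*h^5 + 3.0*h^4 + 11.89*h^3 + 8.36*h^2 + 0.7*h - 4.78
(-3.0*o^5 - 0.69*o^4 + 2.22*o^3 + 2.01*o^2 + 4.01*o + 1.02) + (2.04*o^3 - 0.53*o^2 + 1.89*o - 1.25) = -3.0*o^5 - 0.69*o^4 + 4.26*o^3 + 1.48*o^2 + 5.9*o - 0.23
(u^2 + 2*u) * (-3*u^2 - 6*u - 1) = -3*u^4 - 12*u^3 - 13*u^2 - 2*u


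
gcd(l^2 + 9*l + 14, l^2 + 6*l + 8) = l + 2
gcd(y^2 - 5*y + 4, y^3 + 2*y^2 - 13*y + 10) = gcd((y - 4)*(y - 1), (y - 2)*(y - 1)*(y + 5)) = y - 1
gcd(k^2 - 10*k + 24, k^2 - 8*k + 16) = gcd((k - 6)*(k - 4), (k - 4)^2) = k - 4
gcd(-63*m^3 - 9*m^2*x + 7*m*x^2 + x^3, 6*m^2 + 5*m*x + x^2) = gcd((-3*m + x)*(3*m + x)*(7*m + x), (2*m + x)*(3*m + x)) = 3*m + x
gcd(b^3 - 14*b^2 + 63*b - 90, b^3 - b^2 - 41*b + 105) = b^2 - 8*b + 15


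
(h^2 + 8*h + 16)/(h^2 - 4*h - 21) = (h^2 + 8*h + 16)/(h^2 - 4*h - 21)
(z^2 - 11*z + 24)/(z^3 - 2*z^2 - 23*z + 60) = (z - 8)/(z^2 + z - 20)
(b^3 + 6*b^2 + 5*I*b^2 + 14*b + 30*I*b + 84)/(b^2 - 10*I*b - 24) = (b^3 + b^2*(6 + 5*I) + b*(14 + 30*I) + 84)/(b^2 - 10*I*b - 24)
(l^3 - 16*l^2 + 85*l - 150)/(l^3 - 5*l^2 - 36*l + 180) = (l - 5)/(l + 6)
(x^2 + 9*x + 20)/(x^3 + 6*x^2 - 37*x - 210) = (x + 4)/(x^2 + x - 42)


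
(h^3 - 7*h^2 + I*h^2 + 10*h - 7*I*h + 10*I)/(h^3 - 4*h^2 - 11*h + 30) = (h + I)/(h + 3)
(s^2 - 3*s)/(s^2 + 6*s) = (s - 3)/(s + 6)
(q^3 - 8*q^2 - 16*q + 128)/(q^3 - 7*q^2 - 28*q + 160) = (q + 4)/(q + 5)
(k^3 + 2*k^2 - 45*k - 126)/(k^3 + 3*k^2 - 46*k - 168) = (k + 3)/(k + 4)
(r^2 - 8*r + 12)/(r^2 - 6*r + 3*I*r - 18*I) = (r - 2)/(r + 3*I)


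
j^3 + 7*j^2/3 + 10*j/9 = j*(j + 2/3)*(j + 5/3)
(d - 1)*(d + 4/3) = d^2 + d/3 - 4/3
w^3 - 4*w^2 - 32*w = w*(w - 8)*(w + 4)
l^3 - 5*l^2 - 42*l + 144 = (l - 8)*(l - 3)*(l + 6)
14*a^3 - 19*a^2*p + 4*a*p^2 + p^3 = (-2*a + p)*(-a + p)*(7*a + p)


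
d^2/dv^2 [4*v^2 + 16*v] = 8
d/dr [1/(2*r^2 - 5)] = -4*r/(2*r^2 - 5)^2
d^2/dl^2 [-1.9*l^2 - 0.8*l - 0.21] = -3.80000000000000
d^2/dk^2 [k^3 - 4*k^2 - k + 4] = 6*k - 8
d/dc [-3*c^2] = -6*c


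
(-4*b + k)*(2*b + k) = -8*b^2 - 2*b*k + k^2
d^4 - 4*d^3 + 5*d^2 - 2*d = d*(d - 2)*(d - 1)^2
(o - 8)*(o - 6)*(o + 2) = o^3 - 12*o^2 + 20*o + 96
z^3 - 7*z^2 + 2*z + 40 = (z - 5)*(z - 4)*(z + 2)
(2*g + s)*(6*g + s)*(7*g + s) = 84*g^3 + 68*g^2*s + 15*g*s^2 + s^3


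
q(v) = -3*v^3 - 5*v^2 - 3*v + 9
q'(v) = -9*v^2 - 10*v - 3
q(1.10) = -4.34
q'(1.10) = -24.89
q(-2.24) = 24.35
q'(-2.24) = -25.76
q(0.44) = 6.46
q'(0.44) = -9.14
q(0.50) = 5.88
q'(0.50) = -10.25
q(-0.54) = 9.63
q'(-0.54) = -0.22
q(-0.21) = 9.44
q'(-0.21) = -1.30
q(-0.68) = 9.67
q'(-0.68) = -0.36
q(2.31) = -61.59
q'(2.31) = -74.12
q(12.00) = -5931.00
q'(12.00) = -1419.00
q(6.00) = -837.00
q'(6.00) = -387.00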